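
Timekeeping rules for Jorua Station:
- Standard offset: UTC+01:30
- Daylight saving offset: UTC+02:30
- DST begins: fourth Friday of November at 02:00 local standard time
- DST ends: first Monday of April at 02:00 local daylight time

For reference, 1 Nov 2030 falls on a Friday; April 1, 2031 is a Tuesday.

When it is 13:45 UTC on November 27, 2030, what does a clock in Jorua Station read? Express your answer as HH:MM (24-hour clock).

16:15

1 November 2030 is a Friday, so the first Friday is November 1 and the fourth is November 22.
1 April 2031 is a Tuesday, so the first Monday is April 7.
At the standard offset (UTC+01:30), 13:45 UTC + 1h30m = 15:15 Jorua Station standard time.
Daylight saving runs 22 November 2030 – 7 April 2031; the standard-time date in Jorua Station, November 27, 2030, is inside that window, so Jorua Station is at UTC+02:30.
13:45 UTC + 2h30m = 16:15 local.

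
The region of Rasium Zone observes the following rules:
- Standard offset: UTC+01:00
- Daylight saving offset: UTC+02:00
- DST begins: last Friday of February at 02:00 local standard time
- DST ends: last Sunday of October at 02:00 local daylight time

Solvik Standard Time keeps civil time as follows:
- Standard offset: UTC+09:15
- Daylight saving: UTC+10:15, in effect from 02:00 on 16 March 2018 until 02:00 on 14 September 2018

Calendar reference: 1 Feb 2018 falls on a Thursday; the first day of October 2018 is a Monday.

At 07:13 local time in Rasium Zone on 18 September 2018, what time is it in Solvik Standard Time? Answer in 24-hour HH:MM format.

1 February 2018 is a Thursday, so Fridays fall on 2, 9, 16, 23; the last is February 23.
1 October 2018 is a Monday, so Sundays fall on 7, 14, 21, 28; the last is October 28.
Daylight saving runs 23 February – 28 October; 18 September 2018 is inside that window, so Rasium Zone is at UTC+02:00.
07:13 Rasium Zone − 2h = 05:13 UTC.
At the standard offset (UTC+09:15), 05:13 UTC + 9h15m = 14:28 Solvik Standard Time standard time.
The standard-time date in Solvik Standard Time, 18 September 2018, is outside the daylight-saving period (16 March – 14 September), so Solvik Standard Time is on standard time, UTC+09:15.
05:13 UTC + 9h15m = 14:28 Solvik Standard Time.

14:28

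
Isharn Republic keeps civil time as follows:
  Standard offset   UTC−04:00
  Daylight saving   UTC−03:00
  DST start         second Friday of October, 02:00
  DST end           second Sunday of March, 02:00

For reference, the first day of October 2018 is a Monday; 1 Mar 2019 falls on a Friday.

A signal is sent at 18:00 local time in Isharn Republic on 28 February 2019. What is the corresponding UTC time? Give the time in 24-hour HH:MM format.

21:00

1 October 2018 is a Monday, so the first Friday is October 5 and the second is October 12.
1 March 2019 is a Friday, so the first Sunday is March 3 and the second is March 10.
Daylight saving runs 12 October 2018 – 10 March 2019; 28 February 2019 is inside that window, so Isharn Republic is at UTC−03:00.
18:00 local + 3h = 21:00 UTC.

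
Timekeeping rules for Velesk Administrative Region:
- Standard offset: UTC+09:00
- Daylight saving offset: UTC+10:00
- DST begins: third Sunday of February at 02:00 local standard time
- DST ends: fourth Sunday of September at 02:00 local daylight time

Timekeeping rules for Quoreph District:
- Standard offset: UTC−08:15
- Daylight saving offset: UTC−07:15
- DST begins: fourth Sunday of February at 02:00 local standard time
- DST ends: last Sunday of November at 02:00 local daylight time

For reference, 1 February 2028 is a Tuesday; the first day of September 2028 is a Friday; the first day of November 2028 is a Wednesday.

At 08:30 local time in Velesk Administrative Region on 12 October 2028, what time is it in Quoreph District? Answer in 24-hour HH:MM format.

1 February 2028 is a Tuesday, so the first Sunday is February 6 and the third is February 20.
1 September 2028 is a Friday, so the first Sunday is September 3 and the fourth is September 24.
12 October 2028 is outside the daylight-saving period (20 February – 24 September), so Velesk Administrative Region is on standard time, UTC+09:00.
08:30 Velesk Administrative Region − 9h = 23:30 UTC (rolling into the previous day, 11 October 2028).
1 February 2028 is a Tuesday, so the first Sunday is February 6 and the fourth is February 27.
1 November 2028 is a Wednesday, so Sundays fall on 5, 12, 19, 26; the last is November 26.
At the standard offset (UTC−08:15), 23:30 UTC − 8h15m = 15:15 Quoreph District standard time.
The standard-time date in Quoreph District, 11 October 2028, lies within the daylight-saving period (27 February – 26 November), so Quoreph District is on daylight time, UTC−07:15.
23:30 UTC − 7h15m = 16:15 Quoreph District.

16:15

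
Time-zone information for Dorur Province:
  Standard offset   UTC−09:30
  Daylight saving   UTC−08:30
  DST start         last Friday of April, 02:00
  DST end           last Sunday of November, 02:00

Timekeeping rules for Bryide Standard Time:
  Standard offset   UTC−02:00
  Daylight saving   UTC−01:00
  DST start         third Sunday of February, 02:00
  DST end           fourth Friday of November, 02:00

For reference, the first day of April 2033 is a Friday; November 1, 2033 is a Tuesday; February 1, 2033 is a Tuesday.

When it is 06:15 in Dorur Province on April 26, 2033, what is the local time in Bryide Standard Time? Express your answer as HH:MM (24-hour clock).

1 April 2033 is a Friday, so Fridays fall on 1, 8, 15, 22, 29; the last is April 29.
1 November 2033 is a Tuesday, so Sundays fall on 6, 13, 20, 27; the last is November 27.
April 26, 2033 is outside the daylight-saving period (29 April – 27 November), so Dorur Province is on standard time, UTC−09:30.
06:15 Dorur Province + 9h30m = 15:45 UTC.
1 February 2033 is a Tuesday, so the first Sunday is February 6 and the third is February 20.
1 November 2033 is a Tuesday, so the first Friday is November 4 and the fourth is November 25.
At the standard offset (UTC−02:00), 15:45 UTC − 2h = 13:45 Bryide Standard Time standard time.
The standard-time date in Bryide Standard Time, April 26, 2033, falls between 20 February and 25 November, so daylight saving is in effect and Bryide Standard Time is at UTC−01:00.
15:45 UTC − 1h = 14:45 Bryide Standard Time.

14:45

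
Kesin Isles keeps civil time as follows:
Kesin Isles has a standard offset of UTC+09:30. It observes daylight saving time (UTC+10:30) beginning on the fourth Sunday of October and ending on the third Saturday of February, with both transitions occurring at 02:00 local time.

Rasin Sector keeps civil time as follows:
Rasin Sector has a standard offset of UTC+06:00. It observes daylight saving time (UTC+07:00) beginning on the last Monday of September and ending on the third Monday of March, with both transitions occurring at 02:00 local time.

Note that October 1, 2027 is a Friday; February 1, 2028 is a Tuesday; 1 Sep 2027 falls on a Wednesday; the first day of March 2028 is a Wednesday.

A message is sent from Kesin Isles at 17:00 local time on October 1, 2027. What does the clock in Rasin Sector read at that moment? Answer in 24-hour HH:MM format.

1 October 2027 is a Friday, so the first Sunday is October 3 and the fourth is October 24.
1 February 2028 is a Tuesday, so the first Saturday is February 5 and the third is February 19.
October 1, 2027 does not fall between 24 October 2027 and 19 February 2028, so daylight saving is not in effect and Kesin Isles is at UTC+09:30.
17:00 Kesin Isles − 9h30m = 07:30 UTC.
1 September 2027 is a Wednesday, so Mondays fall on 6, 13, 20, 27; the last is September 27.
1 March 2028 is a Wednesday, so the first Monday is March 6 and the third is March 20.
At the standard offset (UTC+06:00), 07:30 UTC + 6h = 13:30 Rasin Sector standard time.
The standard-time date in Rasin Sector, October 1, 2027, falls between 27 September 2027 and 20 March 2028, so daylight saving is in effect and Rasin Sector is at UTC+07:00.
07:30 UTC + 7h = 14:30 Rasin Sector.

14:30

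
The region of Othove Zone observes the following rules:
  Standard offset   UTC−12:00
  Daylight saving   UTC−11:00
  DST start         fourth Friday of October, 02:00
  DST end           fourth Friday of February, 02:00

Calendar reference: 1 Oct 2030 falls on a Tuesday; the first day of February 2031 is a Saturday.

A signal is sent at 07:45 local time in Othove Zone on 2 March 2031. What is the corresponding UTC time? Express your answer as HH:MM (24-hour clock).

1 October 2030 is a Tuesday, so the first Friday is October 4 and the fourth is October 25.
1 February 2031 is a Saturday, so the first Friday is February 7 and the fourth is February 28.
Daylight saving runs 25 October 2030 – 28 February 2031; 2 March 2031 is outside that window, so Othove Zone is on standard time at UTC−12:00.
07:45 local + 12h = 19:45 UTC.

19:45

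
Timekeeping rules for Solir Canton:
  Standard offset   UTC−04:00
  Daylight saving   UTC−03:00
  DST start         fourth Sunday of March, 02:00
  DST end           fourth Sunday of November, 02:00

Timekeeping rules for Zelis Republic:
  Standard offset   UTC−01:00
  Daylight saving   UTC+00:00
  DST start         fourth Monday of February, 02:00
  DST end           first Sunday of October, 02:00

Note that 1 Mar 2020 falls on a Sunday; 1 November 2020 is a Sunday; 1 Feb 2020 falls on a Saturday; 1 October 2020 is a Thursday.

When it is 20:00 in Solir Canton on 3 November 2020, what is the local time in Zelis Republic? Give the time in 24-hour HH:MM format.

1 March 2020 is a Sunday, so the first Sunday is March 1 and the fourth is March 22.
1 November 2020 is a Sunday, so the first Sunday is November 1 and the fourth is November 22.
Daylight saving runs 22 March – 22 November; 3 November 2020 is inside that window, so Solir Canton is at UTC−03:00.
20:00 Solir Canton + 3h = 23:00 UTC.
1 February 2020 is a Saturday, so the first Monday is February 3 and the fourth is February 24.
1 October 2020 is a Thursday, so the first Sunday is October 4.
At the standard offset (UTC−01:00), 23:00 UTC − 1h = 22:00 Zelis Republic standard time.
The standard-time date in Zelis Republic, 3 November 2020, is outside the daylight-saving period (24 February – 4 October), so Zelis Republic is on standard time, UTC−01:00.
23:00 UTC − 1h = 22:00 Zelis Republic.

22:00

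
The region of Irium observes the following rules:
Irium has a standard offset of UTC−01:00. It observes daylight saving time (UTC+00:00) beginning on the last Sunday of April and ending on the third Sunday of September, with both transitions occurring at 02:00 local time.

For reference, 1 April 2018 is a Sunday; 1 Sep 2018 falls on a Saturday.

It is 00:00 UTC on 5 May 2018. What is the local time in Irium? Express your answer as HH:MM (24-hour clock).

00:00

1 April 2018 is a Sunday, so Sundays fall on 1, 8, 15, 22, 29; the last is April 29.
1 September 2018 is a Saturday, so the first Sunday is September 2 and the third is September 16.
At the standard offset (UTC−01:00), 00:00 UTC − 1h = 23:00 Irium standard time (rolling into the previous day, 4 May 2018).
Daylight saving runs 29 April – 16 September; the standard-time date in Irium, 4 May 2018, is inside that window, so Irium is at UTC+00:00.
00:00 UTC + 0h = 00:00 local.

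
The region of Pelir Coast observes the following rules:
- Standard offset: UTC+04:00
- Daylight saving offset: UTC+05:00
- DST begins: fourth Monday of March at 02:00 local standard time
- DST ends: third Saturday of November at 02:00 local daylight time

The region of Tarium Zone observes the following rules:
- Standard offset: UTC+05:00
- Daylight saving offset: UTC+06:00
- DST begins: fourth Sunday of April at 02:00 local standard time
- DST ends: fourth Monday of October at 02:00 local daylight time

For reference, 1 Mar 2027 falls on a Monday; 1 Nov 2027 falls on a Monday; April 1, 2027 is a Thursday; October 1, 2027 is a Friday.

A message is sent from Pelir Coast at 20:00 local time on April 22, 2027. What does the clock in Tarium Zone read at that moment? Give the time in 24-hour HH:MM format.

20:00

1 March 2027 is a Monday, so the first Monday is March 1 and the fourth is March 22.
1 November 2027 is a Monday, so the first Saturday is November 6 and the third is November 20.
April 22, 2027 lies within the daylight-saving period (22 March – 20 November), so Pelir Coast is on daylight time, UTC+05:00.
20:00 Pelir Coast − 5h = 15:00 UTC.
1 April 2027 is a Thursday, so the first Sunday is April 4 and the fourth is April 25.
1 October 2027 is a Friday, so the first Monday is October 4 and the fourth is October 25.
At the standard offset (UTC+05:00), 15:00 UTC + 5h = 20:00 Tarium Zone standard time.
The standard-time date in Tarium Zone, April 22, 2027, is outside the daylight-saving period (25 April – 25 October), so Tarium Zone is on standard time, UTC+05:00.
15:00 UTC + 5h = 20:00 Tarium Zone.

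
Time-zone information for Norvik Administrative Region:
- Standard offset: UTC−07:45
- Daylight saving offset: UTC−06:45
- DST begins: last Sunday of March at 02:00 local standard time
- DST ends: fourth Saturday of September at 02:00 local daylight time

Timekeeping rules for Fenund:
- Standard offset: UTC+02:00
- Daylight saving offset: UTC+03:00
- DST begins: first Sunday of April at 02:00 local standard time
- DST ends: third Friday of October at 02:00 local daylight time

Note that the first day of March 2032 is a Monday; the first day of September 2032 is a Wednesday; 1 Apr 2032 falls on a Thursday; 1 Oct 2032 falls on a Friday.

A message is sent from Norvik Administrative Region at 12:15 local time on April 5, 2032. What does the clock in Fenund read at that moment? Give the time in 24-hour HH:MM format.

1 March 2032 is a Monday, so Sundays fall on 7, 14, 21, 28; the last is March 28.
1 September 2032 is a Wednesday, so the first Saturday is September 4 and the fourth is September 25.
April 5, 2032 falls between 28 March and 25 September, so daylight saving is in effect and Norvik Administrative Region is at UTC−06:45.
12:15 Norvik Administrative Region + 6h45m = 19:00 UTC.
1 April 2032 is a Thursday, so the first Sunday is April 4.
1 October 2032 is a Friday, so the first Friday is October 1 and the third is October 15.
At the standard offset (UTC+02:00), 19:00 UTC + 2h = 21:00 Fenund standard time.
Daylight saving runs 4 April – 15 October; the standard-time date in Fenund, April 5, 2032, is inside that window, so Fenund is at UTC+03:00.
19:00 UTC + 3h = 22:00 Fenund.

22:00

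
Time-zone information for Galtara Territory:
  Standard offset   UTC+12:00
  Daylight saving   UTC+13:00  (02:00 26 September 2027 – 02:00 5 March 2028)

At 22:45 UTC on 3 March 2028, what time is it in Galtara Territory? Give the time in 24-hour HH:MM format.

11:45

At the standard offset (UTC+12:00), 22:45 UTC + 12h = 10:45 Galtara Territory standard time (rolling into the next day, 4 March 2028).
The standard-time date in Galtara Territory, 4 March 2028, lies within the daylight-saving period (26 September 2027 – 5 March 2028), so Galtara Territory is on daylight time, UTC+13:00.
22:45 UTC + 13h = 11:45 local (rolling into the next day, 4 March 2028).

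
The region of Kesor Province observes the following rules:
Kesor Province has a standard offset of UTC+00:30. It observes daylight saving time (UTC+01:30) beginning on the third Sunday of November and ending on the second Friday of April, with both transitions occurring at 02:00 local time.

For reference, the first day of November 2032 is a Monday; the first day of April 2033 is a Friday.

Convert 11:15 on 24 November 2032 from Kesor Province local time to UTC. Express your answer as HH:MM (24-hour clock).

09:45

1 November 2032 is a Monday, so the first Sunday is November 7 and the third is November 21.
1 April 2033 is a Friday, so the first Friday is April 1 and the second is April 8.
Daylight saving runs 21 November 2032 – 8 April 2033; 24 November 2032 is inside that window, so Kesor Province is at UTC+01:30.
11:15 local − 1h30m = 09:45 UTC.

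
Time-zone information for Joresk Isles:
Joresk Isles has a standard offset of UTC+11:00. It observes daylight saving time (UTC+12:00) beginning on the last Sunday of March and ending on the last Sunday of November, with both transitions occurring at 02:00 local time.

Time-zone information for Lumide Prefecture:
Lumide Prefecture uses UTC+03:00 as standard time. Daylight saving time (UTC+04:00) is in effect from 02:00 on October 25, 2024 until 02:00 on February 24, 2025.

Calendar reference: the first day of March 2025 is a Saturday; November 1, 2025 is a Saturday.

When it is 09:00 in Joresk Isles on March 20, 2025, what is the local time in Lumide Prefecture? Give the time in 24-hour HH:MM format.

1 March 2025 is a Saturday, so Sundays fall on 2, 9, 16, 23, 30; the last is March 30.
1 November 2025 is a Saturday, so Sundays fall on 2, 9, 16, 23, 30; the last is November 30.
Daylight saving runs 30 March – 30 November; March 20, 2025 is outside that window, so Joresk Isles is on standard time at UTC+11:00.
09:00 Joresk Isles − 11h = 22:00 UTC (rolling into the previous day, 19 March 2025).
At the standard offset (UTC+03:00), 22:00 UTC + 3h = 01:00 Lumide Prefecture standard time (rolling into the next day, 20 March 2025).
The standard-time date in Lumide Prefecture, March 20, 2025, is outside the daylight-saving period (25 October 2024 – 24 February 2025), so Lumide Prefecture is on standard time, UTC+03:00.
22:00 UTC + 3h = 01:00 Lumide Prefecture (rolling into the next day, 20 March 2025).

01:00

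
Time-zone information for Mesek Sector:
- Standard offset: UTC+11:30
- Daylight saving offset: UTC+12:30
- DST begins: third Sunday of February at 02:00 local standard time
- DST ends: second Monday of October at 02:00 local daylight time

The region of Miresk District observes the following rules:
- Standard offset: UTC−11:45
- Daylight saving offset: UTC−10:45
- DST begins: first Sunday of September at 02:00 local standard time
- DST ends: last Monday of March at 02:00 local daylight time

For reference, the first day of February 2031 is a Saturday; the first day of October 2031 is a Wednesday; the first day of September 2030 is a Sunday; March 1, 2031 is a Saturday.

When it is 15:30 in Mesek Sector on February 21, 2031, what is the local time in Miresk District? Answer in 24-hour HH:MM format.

1 February 2031 is a Saturday, so the first Sunday is February 2 and the third is February 16.
1 October 2031 is a Wednesday, so the first Monday is October 6 and the second is October 13.
February 21, 2031 lies within the daylight-saving period (16 February – 13 October), so Mesek Sector is on daylight time, UTC+12:30.
15:30 Mesek Sector − 12h30m = 03:00 UTC.
1 September 2030 is a Sunday, so the first Sunday is September 1.
1 March 2031 is a Saturday, so Mondays fall on 3, 10, 17, 24, 31; the last is March 31.
At the standard offset (UTC−11:45), 03:00 UTC − 11h45m = 15:15 Miresk District standard time (rolling into the previous day, 20 February 2031).
Daylight saving runs 1 September 2030 – 31 March 2031; the standard-time date in Miresk District, February 20, 2031, is inside that window, so Miresk District is at UTC−10:45.
03:00 UTC − 10h45m = 16:15 Miresk District (rolling into the previous day, 20 February 2031).

16:15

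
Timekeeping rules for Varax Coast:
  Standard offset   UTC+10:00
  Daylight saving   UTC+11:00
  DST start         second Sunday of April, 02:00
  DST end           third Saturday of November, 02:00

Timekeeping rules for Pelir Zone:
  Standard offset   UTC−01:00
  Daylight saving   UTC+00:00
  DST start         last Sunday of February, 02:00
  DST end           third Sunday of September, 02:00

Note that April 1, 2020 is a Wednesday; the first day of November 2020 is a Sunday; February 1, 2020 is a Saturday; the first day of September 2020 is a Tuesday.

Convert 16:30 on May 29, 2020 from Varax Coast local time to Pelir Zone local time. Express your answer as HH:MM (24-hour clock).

05:30

1 April 2020 is a Wednesday, so the first Sunday is April 5 and the second is April 12.
1 November 2020 is a Sunday, so the first Saturday is November 7 and the third is November 21.
May 29, 2020 falls between 12 April and 21 November, so daylight saving is in effect and Varax Coast is at UTC+11:00.
16:30 Varax Coast − 11h = 05:30 UTC.
1 February 2020 is a Saturday, so Sundays fall on 2, 9, 16, 23; the last is February 23.
1 September 2020 is a Tuesday, so the first Sunday is September 6 and the third is September 20.
At the standard offset (UTC−01:00), 05:30 UTC − 1h = 04:30 Pelir Zone standard time.
The standard-time date in Pelir Zone, May 29, 2020, lies within the daylight-saving period (23 February – 20 September), so Pelir Zone is on daylight time, UTC+00:00.
05:30 UTC + 0h = 05:30 Pelir Zone.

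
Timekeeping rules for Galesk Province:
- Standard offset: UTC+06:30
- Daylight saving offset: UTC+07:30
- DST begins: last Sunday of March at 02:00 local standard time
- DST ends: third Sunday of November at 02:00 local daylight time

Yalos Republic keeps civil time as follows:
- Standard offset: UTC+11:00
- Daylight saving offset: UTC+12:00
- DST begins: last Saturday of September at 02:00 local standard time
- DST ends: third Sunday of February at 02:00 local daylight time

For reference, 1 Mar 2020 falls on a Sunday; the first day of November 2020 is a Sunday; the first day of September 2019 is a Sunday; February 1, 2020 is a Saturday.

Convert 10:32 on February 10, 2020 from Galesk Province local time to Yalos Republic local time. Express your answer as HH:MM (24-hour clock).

1 March 2020 is a Sunday, so Sundays fall on 1, 8, 15, 22, 29; the last is March 29.
1 November 2020 is a Sunday, so the first Sunday is November 1 and the third is November 15.
Daylight saving runs 29 March – 15 November; February 10, 2020 is outside that window, so Galesk Province is on standard time at UTC+06:30.
10:32 Galesk Province − 6h30m = 04:02 UTC.
1 September 2019 is a Sunday, so Saturdays fall on 7, 14, 21, 28; the last is September 28.
1 February 2020 is a Saturday, so the first Sunday is February 2 and the third is February 16.
At the standard offset (UTC+11:00), 04:02 UTC + 11h = 15:02 Yalos Republic standard time.
The standard-time date in Yalos Republic, February 10, 2020, lies within the daylight-saving period (28 September 2019 – 16 February 2020), so Yalos Republic is on daylight time, UTC+12:00.
04:02 UTC + 12h = 16:02 Yalos Republic.

16:02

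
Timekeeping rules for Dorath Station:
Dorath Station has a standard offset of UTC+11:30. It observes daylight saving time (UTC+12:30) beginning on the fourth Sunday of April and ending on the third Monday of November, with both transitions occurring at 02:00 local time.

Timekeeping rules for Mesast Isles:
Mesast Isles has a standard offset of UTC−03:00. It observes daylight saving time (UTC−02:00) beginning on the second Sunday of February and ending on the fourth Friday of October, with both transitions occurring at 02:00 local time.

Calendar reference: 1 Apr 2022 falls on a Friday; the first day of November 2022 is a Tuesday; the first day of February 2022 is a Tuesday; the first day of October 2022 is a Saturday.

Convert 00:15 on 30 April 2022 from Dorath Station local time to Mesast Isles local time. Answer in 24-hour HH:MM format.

1 April 2022 is a Friday, so the first Sunday is April 3 and the fourth is April 24.
1 November 2022 is a Tuesday, so the first Monday is November 7 and the third is November 21.
Daylight saving runs 24 April – 21 November; 30 April 2022 is inside that window, so Dorath Station is at UTC+12:30.
00:15 Dorath Station − 12h30m = 11:45 UTC (rolling into the previous day, 29 April 2022).
1 February 2022 is a Tuesday, so the first Sunday is February 6 and the second is February 13.
1 October 2022 is a Saturday, so the first Friday is October 7 and the fourth is October 28.
At the standard offset (UTC−03:00), 11:45 UTC − 3h = 08:45 Mesast Isles standard time.
The standard-time date in Mesast Isles, 29 April 2022, lies within the daylight-saving period (13 February – 28 October), so Mesast Isles is on daylight time, UTC−02:00.
11:45 UTC − 2h = 09:45 Mesast Isles.

09:45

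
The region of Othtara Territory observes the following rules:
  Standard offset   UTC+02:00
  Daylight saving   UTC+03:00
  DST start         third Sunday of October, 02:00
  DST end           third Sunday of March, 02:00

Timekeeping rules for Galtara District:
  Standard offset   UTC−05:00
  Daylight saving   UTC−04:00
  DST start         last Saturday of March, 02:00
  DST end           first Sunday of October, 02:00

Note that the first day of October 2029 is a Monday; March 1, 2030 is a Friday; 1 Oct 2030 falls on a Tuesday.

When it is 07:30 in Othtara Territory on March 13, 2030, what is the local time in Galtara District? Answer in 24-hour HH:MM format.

1 October 2029 is a Monday, so the first Sunday is October 7 and the third is October 21.
1 March 2030 is a Friday, so the first Sunday is March 3 and the third is March 17.
March 13, 2030 lies within the daylight-saving period (21 October 2029 – 17 March 2030), so Othtara Territory is on daylight time, UTC+03:00.
07:30 Othtara Territory − 3h = 04:30 UTC.
1 March 2030 is a Friday, so Saturdays fall on 2, 9, 16, 23, 30; the last is March 30.
1 October 2030 is a Tuesday, so the first Sunday is October 6.
At the standard offset (UTC−05:00), 04:30 UTC − 5h = 23:30 Galtara District standard time (rolling into the previous day, 12 March 2030).
The standard-time date in Galtara District, March 12, 2030, does not fall between 30 March and 6 October, so daylight saving is not in effect and Galtara District is at UTC−05:00.
04:30 UTC − 5h = 23:30 Galtara District (rolling into the previous day, 12 March 2030).

23:30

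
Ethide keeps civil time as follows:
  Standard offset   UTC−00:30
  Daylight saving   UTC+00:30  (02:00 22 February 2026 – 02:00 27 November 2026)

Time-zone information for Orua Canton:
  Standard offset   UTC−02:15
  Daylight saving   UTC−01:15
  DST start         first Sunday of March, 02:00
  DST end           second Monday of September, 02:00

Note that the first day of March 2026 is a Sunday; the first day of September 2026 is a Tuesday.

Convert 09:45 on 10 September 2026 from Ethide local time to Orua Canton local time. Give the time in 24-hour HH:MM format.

Daylight saving runs 22 February – 27 November; 10 September 2026 is inside that window, so Ethide is at UTC+00:30.
09:45 Ethide − 0h30m = 09:15 UTC.
1 March 2026 is a Sunday, so the first Sunday is March 1.
1 September 2026 is a Tuesday, so the first Monday is September 7 and the second is September 14.
At the standard offset (UTC−02:15), 09:15 UTC − 2h15m = 07:00 Orua Canton standard time.
The standard-time date in Orua Canton, 10 September 2026, lies within the daylight-saving period (1 March – 14 September), so Orua Canton is on daylight time, UTC−01:15.
09:15 UTC − 1h15m = 08:00 Orua Canton.

08:00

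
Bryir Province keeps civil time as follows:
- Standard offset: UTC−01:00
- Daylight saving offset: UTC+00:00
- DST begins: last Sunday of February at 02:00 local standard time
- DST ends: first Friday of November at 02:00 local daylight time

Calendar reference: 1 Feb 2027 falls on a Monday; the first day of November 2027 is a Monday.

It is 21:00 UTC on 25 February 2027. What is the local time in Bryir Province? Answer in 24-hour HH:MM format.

1 February 2027 is a Monday, so Sundays fall on 7, 14, 21, 28; the last is February 28.
1 November 2027 is a Monday, so the first Friday is November 5.
At the standard offset (UTC−01:00), 21:00 UTC − 1h = 20:00 Bryir Province standard time.
Daylight saving runs 28 February – 5 November; the standard-time date in Bryir Province, 25 February 2027, is outside that window, so Bryir Province is on standard time at UTC−01:00.
21:00 UTC − 1h = 20:00 local.

20:00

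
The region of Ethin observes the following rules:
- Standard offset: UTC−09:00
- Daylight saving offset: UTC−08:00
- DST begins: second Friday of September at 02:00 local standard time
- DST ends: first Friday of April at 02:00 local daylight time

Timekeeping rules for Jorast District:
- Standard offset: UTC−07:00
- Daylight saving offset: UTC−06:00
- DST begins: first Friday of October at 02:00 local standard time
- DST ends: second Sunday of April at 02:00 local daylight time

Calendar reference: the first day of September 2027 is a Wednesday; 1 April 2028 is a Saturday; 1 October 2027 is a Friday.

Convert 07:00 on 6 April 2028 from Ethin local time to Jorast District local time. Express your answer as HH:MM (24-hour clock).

1 September 2027 is a Wednesday, so the first Friday is September 3 and the second is September 10.
1 April 2028 is a Saturday, so the first Friday is April 7.
6 April 2028 falls between 10 September 2027 and 7 April 2028, so daylight saving is in effect and Ethin is at UTC−08:00.
07:00 Ethin + 8h = 15:00 UTC.
1 October 2027 is a Friday, so the first Friday is October 1.
1 April 2028 is a Saturday, so the first Sunday is April 2 and the second is April 9.
At the standard offset (UTC−07:00), 15:00 UTC − 7h = 08:00 Jorast District standard time.
The standard-time date in Jorast District, 6 April 2028, lies within the daylight-saving period (1 October 2027 – 9 April 2028), so Jorast District is on daylight time, UTC−06:00.
15:00 UTC − 6h = 09:00 Jorast District.

09:00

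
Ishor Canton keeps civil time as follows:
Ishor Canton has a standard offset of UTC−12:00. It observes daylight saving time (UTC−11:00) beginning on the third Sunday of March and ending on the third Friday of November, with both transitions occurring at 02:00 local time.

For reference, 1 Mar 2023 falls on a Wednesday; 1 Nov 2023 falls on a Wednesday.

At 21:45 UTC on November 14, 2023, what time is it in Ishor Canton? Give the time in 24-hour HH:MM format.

1 March 2023 is a Wednesday, so the first Sunday is March 5 and the third is March 19.
1 November 2023 is a Wednesday, so the first Friday is November 3 and the third is November 17.
At the standard offset (UTC−12:00), 21:45 UTC − 12h = 09:45 Ishor Canton standard time.
The standard-time date in Ishor Canton, November 14, 2023, lies within the daylight-saving period (19 March – 17 November), so Ishor Canton is on daylight time, UTC−11:00.
21:45 UTC − 11h = 10:45 local.

10:45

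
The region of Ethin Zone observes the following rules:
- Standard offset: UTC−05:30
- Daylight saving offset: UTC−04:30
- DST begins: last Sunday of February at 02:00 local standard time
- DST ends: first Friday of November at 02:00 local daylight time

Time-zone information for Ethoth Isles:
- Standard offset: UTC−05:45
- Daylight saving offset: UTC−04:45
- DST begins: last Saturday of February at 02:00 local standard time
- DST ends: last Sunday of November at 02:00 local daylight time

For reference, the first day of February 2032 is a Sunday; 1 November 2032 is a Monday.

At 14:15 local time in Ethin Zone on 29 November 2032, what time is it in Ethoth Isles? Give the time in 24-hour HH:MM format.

1 February 2032 is a Sunday, so Sundays fall on 1, 8, 15, 22, 29; the last is February 29.
1 November 2032 is a Monday, so the first Friday is November 5.
29 November 2032 is outside the daylight-saving period (29 February – 5 November), so Ethin Zone is on standard time, UTC−05:30.
14:15 Ethin Zone + 5h30m = 19:45 UTC.
1 February 2032 is a Sunday, so Saturdays fall on 7, 14, 21, 28; the last is February 28.
1 November 2032 is a Monday, so Sundays fall on 7, 14, 21, 28; the last is November 28.
At the standard offset (UTC−05:45), 19:45 UTC − 5h45m = 14:00 Ethoth Isles standard time.
The standard-time date in Ethoth Isles, 29 November 2032, does not fall between 28 February and 28 November, so daylight saving is not in effect and Ethoth Isles is at UTC−05:45.
19:45 UTC − 5h45m = 14:00 Ethoth Isles.

14:00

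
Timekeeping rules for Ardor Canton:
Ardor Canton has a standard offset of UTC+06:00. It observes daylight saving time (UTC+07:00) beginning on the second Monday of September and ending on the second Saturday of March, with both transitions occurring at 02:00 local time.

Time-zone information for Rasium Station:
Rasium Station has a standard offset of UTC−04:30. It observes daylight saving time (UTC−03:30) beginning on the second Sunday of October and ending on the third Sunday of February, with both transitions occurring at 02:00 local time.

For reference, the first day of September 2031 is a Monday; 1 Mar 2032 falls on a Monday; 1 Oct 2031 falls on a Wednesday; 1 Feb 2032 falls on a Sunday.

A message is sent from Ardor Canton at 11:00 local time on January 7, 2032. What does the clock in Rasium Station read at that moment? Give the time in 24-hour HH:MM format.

1 September 2031 is a Monday, so the first Monday is September 1 and the second is September 8.
1 March 2032 is a Monday, so the first Saturday is March 6 and the second is March 13.
January 7, 2032 lies within the daylight-saving period (8 September 2031 – 13 March 2032), so Ardor Canton is on daylight time, UTC+07:00.
11:00 Ardor Canton − 7h = 04:00 UTC.
1 October 2031 is a Wednesday, so the first Sunday is October 5 and the second is October 12.
1 February 2032 is a Sunday, so the first Sunday is February 1 and the third is February 15.
At the standard offset (UTC−04:30), 04:00 UTC − 4h30m = 23:30 Rasium Station standard time (rolling into the previous day, 6 January 2032).
Daylight saving runs 12 October 2031 – 15 February 2032; the standard-time date in Rasium Station, January 6, 2032, is inside that window, so Rasium Station is at UTC−03:30.
04:00 UTC − 3h30m = 00:30 Rasium Station.

00:30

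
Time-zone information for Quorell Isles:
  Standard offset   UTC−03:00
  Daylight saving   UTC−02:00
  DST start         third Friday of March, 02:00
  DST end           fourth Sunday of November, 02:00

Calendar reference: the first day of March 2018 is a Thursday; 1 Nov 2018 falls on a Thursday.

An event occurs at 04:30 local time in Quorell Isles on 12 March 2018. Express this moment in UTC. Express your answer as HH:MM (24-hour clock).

07:30

1 March 2018 is a Thursday, so the first Friday is March 2 and the third is March 16.
1 November 2018 is a Thursday, so the first Sunday is November 4 and the fourth is November 25.
Daylight saving runs 16 March – 25 November; 12 March 2018 is outside that window, so Quorell Isles is on standard time at UTC−03:00.
04:30 local + 3h = 07:30 UTC.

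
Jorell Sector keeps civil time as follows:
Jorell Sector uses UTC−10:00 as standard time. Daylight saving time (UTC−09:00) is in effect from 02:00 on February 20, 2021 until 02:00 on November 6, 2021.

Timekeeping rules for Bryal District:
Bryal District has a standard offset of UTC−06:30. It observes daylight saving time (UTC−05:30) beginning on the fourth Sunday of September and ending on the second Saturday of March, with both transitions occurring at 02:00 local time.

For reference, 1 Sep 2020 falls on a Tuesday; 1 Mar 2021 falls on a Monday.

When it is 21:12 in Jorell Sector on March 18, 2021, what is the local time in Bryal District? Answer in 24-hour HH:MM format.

Daylight saving runs 20 February – 6 November; March 18, 2021 is inside that window, so Jorell Sector is at UTC−09:00.
21:12 Jorell Sector + 9h = 06:12 UTC (rolling into the next day, 19 March 2021).
1 September 2020 is a Tuesday, so the first Sunday is September 6 and the fourth is September 27.
1 March 2021 is a Monday, so the first Saturday is March 6 and the second is March 13.
At the standard offset (UTC−06:30), 06:12 UTC − 6h30m = 23:42 Bryal District standard time (rolling into the previous day, 18 March 2021).
The standard-time date in Bryal District, March 18, 2021, does not fall between 27 September 2020 and 13 March 2021, so daylight saving is not in effect and Bryal District is at UTC−06:30.
06:12 UTC − 6h30m = 23:42 Bryal District (rolling into the previous day, 18 March 2021).

23:42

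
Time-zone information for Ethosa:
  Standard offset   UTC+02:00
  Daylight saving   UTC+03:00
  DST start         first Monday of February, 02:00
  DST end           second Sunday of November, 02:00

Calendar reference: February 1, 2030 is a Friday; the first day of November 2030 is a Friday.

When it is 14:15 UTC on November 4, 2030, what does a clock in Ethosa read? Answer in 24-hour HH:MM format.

17:15

1 February 2030 is a Friday, so the first Monday is February 4.
1 November 2030 is a Friday, so the first Sunday is November 3 and the second is November 10.
At the standard offset (UTC+02:00), 14:15 UTC + 2h = 16:15 Ethosa standard time.
The standard-time date in Ethosa, November 4, 2030, lies within the daylight-saving period (4 February – 10 November), so Ethosa is on daylight time, UTC+03:00.
14:15 UTC + 3h = 17:15 local.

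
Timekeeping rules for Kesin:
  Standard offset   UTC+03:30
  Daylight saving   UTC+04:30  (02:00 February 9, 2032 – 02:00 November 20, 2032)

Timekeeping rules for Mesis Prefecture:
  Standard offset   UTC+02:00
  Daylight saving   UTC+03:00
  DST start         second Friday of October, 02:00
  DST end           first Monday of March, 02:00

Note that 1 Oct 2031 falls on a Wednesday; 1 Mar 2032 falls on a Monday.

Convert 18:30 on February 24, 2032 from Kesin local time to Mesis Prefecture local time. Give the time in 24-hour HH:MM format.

17:00

February 24, 2032 falls between 9 February and 20 November, so daylight saving is in effect and Kesin is at UTC+04:30.
18:30 Kesin − 4h30m = 14:00 UTC.
1 October 2031 is a Wednesday, so the first Friday is October 3 and the second is October 10.
1 March 2032 is a Monday, so the first Monday is March 1.
At the standard offset (UTC+02:00), 14:00 UTC + 2h = 16:00 Mesis Prefecture standard time.
The standard-time date in Mesis Prefecture, February 24, 2032, falls between 10 October 2031 and 1 March 2032, so daylight saving is in effect and Mesis Prefecture is at UTC+03:00.
14:00 UTC + 3h = 17:00 Mesis Prefecture.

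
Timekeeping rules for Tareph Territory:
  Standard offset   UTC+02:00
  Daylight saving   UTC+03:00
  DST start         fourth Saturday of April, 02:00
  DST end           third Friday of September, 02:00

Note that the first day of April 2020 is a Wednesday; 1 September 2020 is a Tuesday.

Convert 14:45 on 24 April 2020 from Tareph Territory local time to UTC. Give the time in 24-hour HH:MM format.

12:45

1 April 2020 is a Wednesday, so the first Saturday is April 4 and the fourth is April 25.
1 September 2020 is a Tuesday, so the first Friday is September 4 and the third is September 18.
Daylight saving runs 25 April – 18 September; 24 April 2020 is outside that window, so Tareph Territory is on standard time at UTC+02:00.
14:45 local − 2h = 12:45 UTC.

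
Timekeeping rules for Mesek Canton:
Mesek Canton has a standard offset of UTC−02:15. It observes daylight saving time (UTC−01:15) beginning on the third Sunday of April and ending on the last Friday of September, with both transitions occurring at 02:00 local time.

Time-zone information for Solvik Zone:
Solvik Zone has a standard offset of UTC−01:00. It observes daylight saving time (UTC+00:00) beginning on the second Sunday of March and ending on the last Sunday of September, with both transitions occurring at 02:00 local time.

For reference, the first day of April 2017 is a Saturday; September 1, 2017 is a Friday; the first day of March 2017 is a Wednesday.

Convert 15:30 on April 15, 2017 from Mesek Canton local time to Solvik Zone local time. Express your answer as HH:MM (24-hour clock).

17:45

1 April 2017 is a Saturday, so the first Sunday is April 2 and the third is April 16.
1 September 2017 is a Friday, so Fridays fall on 1, 8, 15, 22, 29; the last is September 29.
April 15, 2017 is outside the daylight-saving period (16 April – 29 September), so Mesek Canton is on standard time, UTC−02:15.
15:30 Mesek Canton + 2h15m = 17:45 UTC.
1 March 2017 is a Wednesday, so the first Sunday is March 5 and the second is March 12.
1 September 2017 is a Friday, so Sundays fall on 3, 10, 17, 24; the last is September 24.
At the standard offset (UTC−01:00), 17:45 UTC − 1h = 16:45 Solvik Zone standard time.
The standard-time date in Solvik Zone, April 15, 2017, lies within the daylight-saving period (12 March – 24 September), so Solvik Zone is on daylight time, UTC+00:00.
17:45 UTC + 0h = 17:45 Solvik Zone.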